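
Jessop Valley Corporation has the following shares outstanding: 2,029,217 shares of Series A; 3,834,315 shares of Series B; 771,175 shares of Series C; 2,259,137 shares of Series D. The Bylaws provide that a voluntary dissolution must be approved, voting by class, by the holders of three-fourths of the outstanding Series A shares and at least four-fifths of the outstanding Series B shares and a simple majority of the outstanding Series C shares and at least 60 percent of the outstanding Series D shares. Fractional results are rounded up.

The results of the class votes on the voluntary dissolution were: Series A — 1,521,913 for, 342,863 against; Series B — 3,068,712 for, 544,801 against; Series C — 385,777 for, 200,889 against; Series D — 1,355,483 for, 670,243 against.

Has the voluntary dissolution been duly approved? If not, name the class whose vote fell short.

Series A: 3/4 of 2029217 = 1521912.75, rounded up to 1521913; 1,521,913 required, 1,521,913 in favor — approved.
Series B: 4/5 of 3834315 = 3067452; 3,067,452 required, 3,068,712 in favor — approved.
Series C: a majority of 771175 is 385588; 385,588 required, 385,777 in favor — approved.
Series D: 3/5 of 2259137 = 1355482.20, rounded up to 1355483; 1,355,483 required, 1,355,483 in favor — approved.

Approved — every class gave the required vote.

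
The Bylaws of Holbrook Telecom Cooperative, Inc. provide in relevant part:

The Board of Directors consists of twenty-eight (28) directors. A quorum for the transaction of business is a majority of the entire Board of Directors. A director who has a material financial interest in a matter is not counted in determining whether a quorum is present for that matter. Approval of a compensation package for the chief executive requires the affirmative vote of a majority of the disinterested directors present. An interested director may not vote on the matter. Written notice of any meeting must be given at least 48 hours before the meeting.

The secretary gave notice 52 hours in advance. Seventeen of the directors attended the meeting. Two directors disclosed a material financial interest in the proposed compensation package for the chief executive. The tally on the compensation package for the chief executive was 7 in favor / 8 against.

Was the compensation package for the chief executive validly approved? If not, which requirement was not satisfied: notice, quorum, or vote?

Invalid — vote requirement not satisfied.

Notice: 52 hours given; 48 required (52 ≥ 48). Satisfied.
Quorum: 17 present, but the 2 interested directors do not count, leaving 15. Quorum is 15. Satisfied.
Vote: the compensation package for the chief executive requires a majority of the disinterested directors present (17 − 2 = 15). A majority of 15 is 8, so 8 affirmative votes are needed; 7 voted in favor. Not satisfied.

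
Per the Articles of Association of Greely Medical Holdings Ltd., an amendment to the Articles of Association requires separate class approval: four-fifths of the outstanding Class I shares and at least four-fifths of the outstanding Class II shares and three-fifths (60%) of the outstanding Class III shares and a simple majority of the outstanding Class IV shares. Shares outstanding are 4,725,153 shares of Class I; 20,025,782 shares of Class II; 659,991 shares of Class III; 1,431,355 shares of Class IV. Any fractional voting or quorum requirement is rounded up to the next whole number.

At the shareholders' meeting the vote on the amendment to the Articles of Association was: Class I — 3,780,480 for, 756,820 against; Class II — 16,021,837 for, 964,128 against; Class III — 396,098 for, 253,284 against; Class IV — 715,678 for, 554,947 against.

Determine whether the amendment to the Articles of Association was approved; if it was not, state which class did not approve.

Approved — every class gave the required vote.

Class I: 4/5 of 4725153 = 3780122.40, rounded up to 3780123; 3,780,123 required, 3,780,480 in favor — approved.
Class II: 4/5 of 20025782 = 16020625.60, rounded up to 16020626; 16,020,626 required, 16,021,837 in favor — approved.
Class III: 3/5 of 659991 = 395994.60, rounded up to 395995; 395,995 required, 396,098 in favor — approved.
Class IV: a majority of 1431355 is 715678; 715,678 required, 715,678 in favor — approved.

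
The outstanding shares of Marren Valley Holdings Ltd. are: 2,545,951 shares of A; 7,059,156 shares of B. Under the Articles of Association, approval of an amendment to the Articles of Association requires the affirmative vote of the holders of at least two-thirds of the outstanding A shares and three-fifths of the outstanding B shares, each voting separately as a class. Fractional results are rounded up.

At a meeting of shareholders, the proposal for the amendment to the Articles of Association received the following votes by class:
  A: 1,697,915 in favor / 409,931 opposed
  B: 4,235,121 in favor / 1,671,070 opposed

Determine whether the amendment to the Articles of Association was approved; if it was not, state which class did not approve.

Not approved — the B shares did not give the required vote.

A: 2/3 of 2545951 = 1697300.67, rounded up to 1697301; 1,697,301 required, 1,697,915 in favor — approved.
B: 3/5 of 7059156 = 4235493.60, rounded up to 4235494; 4,235,494 required, 4,235,121 in favor — not approved.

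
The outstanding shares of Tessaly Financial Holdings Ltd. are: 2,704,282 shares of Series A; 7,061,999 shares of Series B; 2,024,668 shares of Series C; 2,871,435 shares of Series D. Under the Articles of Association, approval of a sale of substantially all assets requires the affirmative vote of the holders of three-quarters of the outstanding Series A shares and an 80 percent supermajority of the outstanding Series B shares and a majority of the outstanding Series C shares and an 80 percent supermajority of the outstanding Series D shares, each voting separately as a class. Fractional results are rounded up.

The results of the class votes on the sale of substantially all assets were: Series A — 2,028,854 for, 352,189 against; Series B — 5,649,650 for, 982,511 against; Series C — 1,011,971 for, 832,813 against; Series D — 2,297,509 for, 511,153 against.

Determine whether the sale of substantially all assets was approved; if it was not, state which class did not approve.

Series A: 3/4 of 2704282 = 2028211.50, rounded up to 2028212; 2,028,212 required, 2,028,854 in favor — approved.
Series B: 4/5 of 7061999 = 5649599.20, rounded up to 5649600; 5,649,600 required, 5,649,650 in favor — approved.
Series C: a majority of 2024668 is 1012335; 1,012,335 required, 1,011,971 in favor — not approved.
Series D: 4/5 of 2871435 = 2297148; 2,297,148 required, 2,297,509 in favor — approved.

Not approved — the Series C shares did not give the required vote.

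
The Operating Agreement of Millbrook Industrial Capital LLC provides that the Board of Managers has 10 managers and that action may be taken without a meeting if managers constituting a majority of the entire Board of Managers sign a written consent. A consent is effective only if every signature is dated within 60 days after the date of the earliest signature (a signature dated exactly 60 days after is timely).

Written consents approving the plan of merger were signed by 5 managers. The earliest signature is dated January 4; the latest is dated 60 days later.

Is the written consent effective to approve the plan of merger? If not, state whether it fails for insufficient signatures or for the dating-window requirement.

Signatures required: a majority of 10 — a majority of 10 is 6, so 6 needed; 5 signed. Insufficient.
Dating window: the latest signature is 60 days after the earliest; the limit is 60 days. Within the window.

Not effective — insufficient signatures.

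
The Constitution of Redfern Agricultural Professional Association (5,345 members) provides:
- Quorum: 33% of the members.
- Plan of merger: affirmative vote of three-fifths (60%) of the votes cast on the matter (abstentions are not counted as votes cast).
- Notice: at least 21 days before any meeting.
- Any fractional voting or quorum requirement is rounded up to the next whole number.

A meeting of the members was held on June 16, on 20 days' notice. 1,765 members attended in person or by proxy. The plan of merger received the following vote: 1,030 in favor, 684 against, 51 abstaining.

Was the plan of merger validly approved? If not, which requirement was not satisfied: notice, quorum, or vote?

Invalid — notice requirement not satisfied.

Notice: 20 days given; 21 required. Not satisfied.
Quorum: 33% of 5,345 = 1,763.85, rounded up to 1,764; 1,765 present. Satisfied.
Vote: requires three-fifths of the votes cast (1,765 − 51 abstaining = 1,714); 3/5 of 1714 = 1028.40, rounded up to 1029, so 1,029 needed; 1,030 in favor. Satisfied.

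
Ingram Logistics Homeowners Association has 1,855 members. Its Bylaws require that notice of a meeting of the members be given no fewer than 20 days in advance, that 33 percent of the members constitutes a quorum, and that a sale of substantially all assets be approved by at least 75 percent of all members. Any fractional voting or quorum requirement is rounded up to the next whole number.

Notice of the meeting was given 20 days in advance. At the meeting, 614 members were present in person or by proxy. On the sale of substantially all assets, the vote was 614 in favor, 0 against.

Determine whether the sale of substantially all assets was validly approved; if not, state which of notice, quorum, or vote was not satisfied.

Invalid — vote requirement not satisfied.

Notice: 20 days given; 20 required. Satisfied.
Quorum: 33% of 1,855 = 612.15, rounded up to 613; 614 present. Satisfied.
Vote: requires three-fourths of all members (1,855); 3/4 of 1855 = 1391.25, rounded up to 1392, so 1,392 needed; 614 in favor. Not satisfied.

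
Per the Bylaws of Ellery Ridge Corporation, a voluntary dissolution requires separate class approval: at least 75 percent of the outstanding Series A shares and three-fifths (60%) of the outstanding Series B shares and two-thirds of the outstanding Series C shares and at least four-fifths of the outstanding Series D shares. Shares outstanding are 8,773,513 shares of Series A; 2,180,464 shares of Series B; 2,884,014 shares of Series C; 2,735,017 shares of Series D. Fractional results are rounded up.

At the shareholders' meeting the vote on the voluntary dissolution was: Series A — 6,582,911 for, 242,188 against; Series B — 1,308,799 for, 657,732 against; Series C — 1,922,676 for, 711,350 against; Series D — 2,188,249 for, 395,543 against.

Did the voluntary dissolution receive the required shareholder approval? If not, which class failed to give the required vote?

Approved — every class gave the required vote.

Series A: 3/4 of 8773513 = 6580134.75, rounded up to 6580135; 6,580,135 required, 6,582,911 in favor — approved.
Series B: 3/5 of 2180464 = 1308278.40, rounded up to 1308279; 1,308,279 required, 1,308,799 in favor — approved.
Series C: 2/3 of 2884014 = 1922676; 1,922,676 required, 1,922,676 in favor — approved.
Series D: 4/5 of 2735017 = 2188013.60, rounded up to 2188014; 2,188,014 required, 2,188,249 in favor — approved.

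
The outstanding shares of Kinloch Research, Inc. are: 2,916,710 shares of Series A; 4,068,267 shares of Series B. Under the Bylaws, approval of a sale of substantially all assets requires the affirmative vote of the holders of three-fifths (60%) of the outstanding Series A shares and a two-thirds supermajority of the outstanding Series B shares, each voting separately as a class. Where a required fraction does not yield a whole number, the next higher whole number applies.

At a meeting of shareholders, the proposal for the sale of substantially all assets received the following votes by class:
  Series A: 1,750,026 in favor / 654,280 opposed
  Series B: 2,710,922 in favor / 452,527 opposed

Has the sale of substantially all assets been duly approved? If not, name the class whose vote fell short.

Not approved — the Series B shares did not give the required vote.

Series A: 3/5 of 2916710 = 1750026; 1,750,026 required, 1,750,026 in favor — approved.
Series B: 2/3 of 4068267 = 2712178; 2,712,178 required, 2,710,922 in favor — not approved.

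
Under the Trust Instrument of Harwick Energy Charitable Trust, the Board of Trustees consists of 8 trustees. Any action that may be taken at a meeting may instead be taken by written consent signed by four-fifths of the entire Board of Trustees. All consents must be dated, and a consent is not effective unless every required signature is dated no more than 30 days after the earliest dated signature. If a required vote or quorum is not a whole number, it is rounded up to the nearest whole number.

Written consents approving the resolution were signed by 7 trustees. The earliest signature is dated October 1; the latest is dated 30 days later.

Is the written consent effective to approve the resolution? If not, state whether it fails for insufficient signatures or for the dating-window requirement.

Effective — both the signature and dating-window requirements are satisfied.

Signatures required: four-fifths of 8 — 4/5 of 8 = 6.40, rounded up to 7, so 7 needed; 7 signed. Sufficient.
Dating window: the latest signature is 30 days after the earliest; the limit is 30 days. Within the window.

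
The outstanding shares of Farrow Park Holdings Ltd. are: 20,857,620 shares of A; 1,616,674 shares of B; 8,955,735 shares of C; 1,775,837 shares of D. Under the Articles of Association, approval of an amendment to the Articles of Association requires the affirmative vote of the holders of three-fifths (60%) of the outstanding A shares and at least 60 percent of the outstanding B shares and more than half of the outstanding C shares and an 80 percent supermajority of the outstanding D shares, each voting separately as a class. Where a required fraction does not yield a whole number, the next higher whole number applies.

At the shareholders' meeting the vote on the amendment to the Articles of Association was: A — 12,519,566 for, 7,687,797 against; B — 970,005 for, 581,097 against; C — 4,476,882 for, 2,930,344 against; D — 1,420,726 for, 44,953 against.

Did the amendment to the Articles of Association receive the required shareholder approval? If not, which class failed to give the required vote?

Not approved — the C shares did not give the required vote.

A: 3/5 of 20857620 = 12514572; 12,514,572 required, 12,519,566 in favor — approved.
B: 3/5 of 1616674 = 970004.40, rounded up to 970005; 970,005 required, 970,005 in favor — approved.
C: a majority of 8955735 is 4477868; 4,477,868 required, 4,476,882 in favor — not approved.
D: 4/5 of 1775837 = 1420669.60, rounded up to 1420670; 1,420,670 required, 1,420,726 in favor — approved.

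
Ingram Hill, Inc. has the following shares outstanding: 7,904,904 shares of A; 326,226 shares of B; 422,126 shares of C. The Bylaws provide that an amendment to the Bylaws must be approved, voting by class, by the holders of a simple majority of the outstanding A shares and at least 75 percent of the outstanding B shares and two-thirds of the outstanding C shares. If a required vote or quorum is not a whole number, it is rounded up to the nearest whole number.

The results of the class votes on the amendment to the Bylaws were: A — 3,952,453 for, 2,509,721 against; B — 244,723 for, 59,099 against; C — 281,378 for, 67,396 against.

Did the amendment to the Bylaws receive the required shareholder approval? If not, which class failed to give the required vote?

Not approved — the C shares did not give the required vote.

A: a majority of 7904904 is 3952453; 3,952,453 required, 3,952,453 in favor — approved.
B: 3/4 of 326226 = 244669.50, rounded up to 244670; 244,670 required, 244,723 in favor — approved.
C: 2/3 of 422126 = 281417.33, rounded up to 281418; 281,418 required, 281,378 in favor — not approved.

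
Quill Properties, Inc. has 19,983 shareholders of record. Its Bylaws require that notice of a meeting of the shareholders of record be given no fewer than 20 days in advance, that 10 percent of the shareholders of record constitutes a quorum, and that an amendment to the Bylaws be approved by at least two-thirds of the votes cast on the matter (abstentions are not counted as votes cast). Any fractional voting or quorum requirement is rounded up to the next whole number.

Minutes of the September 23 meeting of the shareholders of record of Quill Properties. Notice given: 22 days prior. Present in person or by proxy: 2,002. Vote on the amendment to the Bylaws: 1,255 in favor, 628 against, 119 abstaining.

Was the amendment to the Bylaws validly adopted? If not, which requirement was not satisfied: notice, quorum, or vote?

Notice: 22 days given; 20 required. Satisfied.
Quorum: 10% of 19,983 = 1,998.30, rounded up to 1,999; 2,002 present. Satisfied.
Vote: requires two-thirds of the votes cast (2,002 − 119 abstaining = 1,883); 2/3 of 1883 = 1255.33, rounded up to 1256, so 1,256 needed; 1,255 in favor. Not satisfied.

Invalid — vote requirement not satisfied.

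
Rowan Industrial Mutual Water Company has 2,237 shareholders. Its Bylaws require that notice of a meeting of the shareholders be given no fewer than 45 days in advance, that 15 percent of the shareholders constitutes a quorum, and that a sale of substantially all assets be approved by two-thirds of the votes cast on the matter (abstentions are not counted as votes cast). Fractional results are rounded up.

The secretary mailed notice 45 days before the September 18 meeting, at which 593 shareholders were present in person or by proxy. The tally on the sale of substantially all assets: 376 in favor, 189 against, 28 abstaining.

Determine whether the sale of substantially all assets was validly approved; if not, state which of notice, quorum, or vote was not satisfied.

Notice: 45 days given; 45 required. Satisfied.
Quorum: 15% of 2,237 = 335.55, rounded up to 336; 593 present. Satisfied.
Vote: requires two-thirds of the votes cast (593 − 28 abstaining = 565); 2/3 of 565 = 376.67, rounded up to 377, so 377 needed; 376 in favor. Not satisfied.

Invalid — vote requirement not satisfied.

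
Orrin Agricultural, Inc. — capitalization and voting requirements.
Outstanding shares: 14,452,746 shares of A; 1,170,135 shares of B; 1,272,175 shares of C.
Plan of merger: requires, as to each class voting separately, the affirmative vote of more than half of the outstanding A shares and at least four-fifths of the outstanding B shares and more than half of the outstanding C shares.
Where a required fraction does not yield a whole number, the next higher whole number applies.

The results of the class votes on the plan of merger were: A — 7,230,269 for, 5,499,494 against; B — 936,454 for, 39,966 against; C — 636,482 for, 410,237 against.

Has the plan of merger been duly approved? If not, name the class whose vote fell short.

A: a majority of 14452746 is 7226374; 7,226,374 required, 7,230,269 in favor — approved.
B: 4/5 of 1170135 = 936108; 936,108 required, 936,454 in favor — approved.
C: a majority of 1272175 is 636088; 636,088 required, 636,482 in favor — approved.

Approved — every class gave the required vote.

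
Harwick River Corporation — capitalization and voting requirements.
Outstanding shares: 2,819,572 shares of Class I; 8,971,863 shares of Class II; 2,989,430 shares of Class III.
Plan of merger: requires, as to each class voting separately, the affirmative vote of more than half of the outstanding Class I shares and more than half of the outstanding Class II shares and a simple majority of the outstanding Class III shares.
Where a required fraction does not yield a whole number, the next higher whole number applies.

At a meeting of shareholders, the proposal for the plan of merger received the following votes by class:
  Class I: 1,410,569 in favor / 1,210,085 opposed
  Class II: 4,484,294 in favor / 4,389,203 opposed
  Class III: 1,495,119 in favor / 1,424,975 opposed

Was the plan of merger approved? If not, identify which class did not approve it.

Not approved — the Class II shares did not give the required vote.

Class I: a majority of 2819572 is 1409787; 1,409,787 required, 1,410,569 in favor — approved.
Class II: a majority of 8971863 is 4485932; 4,485,932 required, 4,484,294 in favor — not approved.
Class III: a majority of 2989430 is 1494716; 1,494,716 required, 1,495,119 in favor — approved.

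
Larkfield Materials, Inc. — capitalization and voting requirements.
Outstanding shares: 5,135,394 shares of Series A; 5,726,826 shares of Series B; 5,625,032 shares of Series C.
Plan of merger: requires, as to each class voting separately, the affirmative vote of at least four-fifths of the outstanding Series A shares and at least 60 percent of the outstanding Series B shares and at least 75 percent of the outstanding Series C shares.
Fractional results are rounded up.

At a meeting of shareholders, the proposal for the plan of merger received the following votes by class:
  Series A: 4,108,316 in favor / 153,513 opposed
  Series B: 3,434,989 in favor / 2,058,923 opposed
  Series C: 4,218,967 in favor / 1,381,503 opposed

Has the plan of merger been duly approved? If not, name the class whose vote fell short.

Not approved — the Series B shares did not give the required vote.

Series A: 4/5 of 5135394 = 4108315.20, rounded up to 4108316; 4,108,316 required, 4,108,316 in favor — approved.
Series B: 3/5 of 5726826 = 3436095.60, rounded up to 3436096; 3,436,096 required, 3,434,989 in favor — not approved.
Series C: 3/4 of 5625032 = 4218774; 4,218,774 required, 4,218,967 in favor — approved.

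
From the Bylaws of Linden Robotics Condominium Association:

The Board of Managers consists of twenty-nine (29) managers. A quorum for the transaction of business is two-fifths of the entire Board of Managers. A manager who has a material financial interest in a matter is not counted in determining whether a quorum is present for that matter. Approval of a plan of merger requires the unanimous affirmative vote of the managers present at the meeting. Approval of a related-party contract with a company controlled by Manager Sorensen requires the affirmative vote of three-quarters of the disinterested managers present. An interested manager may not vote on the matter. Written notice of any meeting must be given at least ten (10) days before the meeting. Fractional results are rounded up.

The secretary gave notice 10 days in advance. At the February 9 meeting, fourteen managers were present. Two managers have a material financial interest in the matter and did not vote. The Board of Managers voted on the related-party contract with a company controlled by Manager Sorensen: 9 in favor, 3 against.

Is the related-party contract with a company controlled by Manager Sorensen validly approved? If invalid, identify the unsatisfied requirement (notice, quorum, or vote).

Valid — all requirements satisfied.

Notice: 10 days given; 10 required (10 ≥ 10). Satisfied.
Quorum: 14 present, but the 2 interested managers do not count, leaving 12. Quorum is 12. Satisfied.
Vote: the related-party contract with a company controlled by Manager Sorensen requires three-fourths of the disinterested managers present (14 − 2 = 12). 3/4 of 12 = 9, so 9 affirmative votes are needed; 9 voted in favor. Satisfied.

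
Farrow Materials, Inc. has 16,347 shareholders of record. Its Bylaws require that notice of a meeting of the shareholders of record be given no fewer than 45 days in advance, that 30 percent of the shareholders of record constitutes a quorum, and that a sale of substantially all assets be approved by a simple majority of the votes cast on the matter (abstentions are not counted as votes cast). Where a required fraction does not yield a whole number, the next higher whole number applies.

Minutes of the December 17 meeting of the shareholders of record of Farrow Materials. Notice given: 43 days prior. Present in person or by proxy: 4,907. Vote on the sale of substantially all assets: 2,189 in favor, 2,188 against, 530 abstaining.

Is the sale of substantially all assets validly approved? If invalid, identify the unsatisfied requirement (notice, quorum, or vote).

Invalid — notice requirement not satisfied.

Notice: 43 days given; 45 required. Not satisfied.
Quorum: 30% of 16,347 = 4,904.10, rounded up to 4,905; 4,907 present. Satisfied.
Vote: requires a majority of the votes cast (4,907 − 530 abstaining = 4,377); a majority of 4377 is 2189, so 2,189 needed; 2,189 in favor. Satisfied.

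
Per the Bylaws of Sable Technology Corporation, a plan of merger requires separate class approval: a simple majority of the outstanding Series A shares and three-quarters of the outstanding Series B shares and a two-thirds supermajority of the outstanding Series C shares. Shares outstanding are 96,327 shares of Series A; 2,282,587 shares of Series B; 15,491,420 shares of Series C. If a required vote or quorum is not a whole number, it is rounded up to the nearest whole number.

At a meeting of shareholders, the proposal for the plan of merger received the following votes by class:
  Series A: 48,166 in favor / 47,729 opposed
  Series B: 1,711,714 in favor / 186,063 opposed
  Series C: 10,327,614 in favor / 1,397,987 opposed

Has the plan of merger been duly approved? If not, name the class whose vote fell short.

Series A: a majority of 96327 is 48164; 48,164 required, 48,166 in favor — approved.
Series B: 3/4 of 2282587 = 1711940.25, rounded up to 1711941; 1,711,941 required, 1,711,714 in favor — not approved.
Series C: 2/3 of 15491420 = 10327613.33, rounded up to 10327614; 10,327,614 required, 10,327,614 in favor — approved.

Not approved — the Series B shares did not give the required vote.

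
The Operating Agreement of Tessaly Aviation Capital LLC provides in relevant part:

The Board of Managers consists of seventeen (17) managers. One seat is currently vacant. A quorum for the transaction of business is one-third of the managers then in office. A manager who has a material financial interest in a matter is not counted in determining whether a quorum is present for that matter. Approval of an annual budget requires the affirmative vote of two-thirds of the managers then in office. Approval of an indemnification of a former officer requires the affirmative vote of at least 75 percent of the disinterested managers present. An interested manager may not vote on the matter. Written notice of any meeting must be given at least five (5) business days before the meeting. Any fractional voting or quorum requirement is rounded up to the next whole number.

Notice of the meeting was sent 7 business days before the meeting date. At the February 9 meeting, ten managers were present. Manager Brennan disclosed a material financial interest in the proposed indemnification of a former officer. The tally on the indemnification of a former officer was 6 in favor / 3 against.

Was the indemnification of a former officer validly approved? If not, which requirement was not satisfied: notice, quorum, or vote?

Notice: 7 business days given; 5 required (7 ≥ 5). Satisfied.
Quorum: 10 present, but the 1 interested manager does not count, leaving 9. Quorum is 6. Satisfied.
Vote: the indemnification of a former officer requires three-fourths of the disinterested managers present (10 − 1 = 9). 3/4 of 9 = 6.75, rounded up to 7, so 7 affirmative votes are needed; 6 voted in favor. Not satisfied.

Invalid — vote requirement not satisfied.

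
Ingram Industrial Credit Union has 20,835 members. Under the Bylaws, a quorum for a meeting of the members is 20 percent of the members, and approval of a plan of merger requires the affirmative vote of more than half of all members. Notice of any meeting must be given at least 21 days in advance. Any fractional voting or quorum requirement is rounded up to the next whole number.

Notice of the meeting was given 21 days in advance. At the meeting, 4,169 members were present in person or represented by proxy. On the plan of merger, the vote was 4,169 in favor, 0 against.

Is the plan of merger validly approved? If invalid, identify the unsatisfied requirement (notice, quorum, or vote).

Notice: 21 days given; 21 required. Satisfied.
Quorum: 20% of 20,835 = 4,167; 4,169 present. Satisfied.
Vote: requires a majority of all members (20,835); a majority of 20835 is 10418, so 10,418 needed; 4,169 in favor. Not satisfied.

Invalid — vote requirement not satisfied.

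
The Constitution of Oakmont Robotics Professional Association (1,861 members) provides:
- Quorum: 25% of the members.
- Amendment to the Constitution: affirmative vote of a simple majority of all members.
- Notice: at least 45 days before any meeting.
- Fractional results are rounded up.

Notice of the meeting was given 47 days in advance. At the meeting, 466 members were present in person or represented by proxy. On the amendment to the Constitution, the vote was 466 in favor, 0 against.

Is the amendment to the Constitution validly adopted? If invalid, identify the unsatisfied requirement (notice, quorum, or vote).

Notice: 47 days given; 45 required. Satisfied.
Quorum: 25% of 1,861 = 465.25, rounded up to 466; 466 present. Satisfied.
Vote: requires a majority of all members (1,861); a majority of 1861 is 931, so 931 needed; 466 in favor. Not satisfied.

Invalid — vote requirement not satisfied.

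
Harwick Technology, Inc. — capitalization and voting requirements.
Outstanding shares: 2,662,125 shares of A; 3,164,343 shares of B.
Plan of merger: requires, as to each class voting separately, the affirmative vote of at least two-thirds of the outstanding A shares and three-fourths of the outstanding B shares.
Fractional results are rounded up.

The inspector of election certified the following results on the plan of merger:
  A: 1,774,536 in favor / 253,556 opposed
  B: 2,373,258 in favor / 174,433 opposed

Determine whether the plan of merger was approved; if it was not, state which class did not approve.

A: 2/3 of 2662125 = 1774750; 1,774,750 required, 1,774,536 in favor — not approved.
B: 3/4 of 3164343 = 2373257.25, rounded up to 2373258; 2,373,258 required, 2,373,258 in favor — approved.

Not approved — the A shares did not give the required vote.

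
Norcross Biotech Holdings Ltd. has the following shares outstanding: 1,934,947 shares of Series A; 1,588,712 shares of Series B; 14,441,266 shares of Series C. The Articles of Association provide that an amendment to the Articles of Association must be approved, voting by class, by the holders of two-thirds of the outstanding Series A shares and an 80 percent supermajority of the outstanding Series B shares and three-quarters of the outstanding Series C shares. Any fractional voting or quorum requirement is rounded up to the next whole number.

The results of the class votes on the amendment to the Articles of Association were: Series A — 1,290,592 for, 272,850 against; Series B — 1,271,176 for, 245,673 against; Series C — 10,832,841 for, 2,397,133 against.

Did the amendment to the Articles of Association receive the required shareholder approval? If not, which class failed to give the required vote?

Series A: 2/3 of 1934947 = 1289964.67, rounded up to 1289965; 1,289,965 required, 1,290,592 in favor — approved.
Series B: 4/5 of 1588712 = 1270969.60, rounded up to 1270970; 1,270,970 required, 1,271,176 in favor — approved.
Series C: 3/4 of 14441266 = 10830949.50, rounded up to 10830950; 10,830,950 required, 10,832,841 in favor — approved.

Approved — every class gave the required vote.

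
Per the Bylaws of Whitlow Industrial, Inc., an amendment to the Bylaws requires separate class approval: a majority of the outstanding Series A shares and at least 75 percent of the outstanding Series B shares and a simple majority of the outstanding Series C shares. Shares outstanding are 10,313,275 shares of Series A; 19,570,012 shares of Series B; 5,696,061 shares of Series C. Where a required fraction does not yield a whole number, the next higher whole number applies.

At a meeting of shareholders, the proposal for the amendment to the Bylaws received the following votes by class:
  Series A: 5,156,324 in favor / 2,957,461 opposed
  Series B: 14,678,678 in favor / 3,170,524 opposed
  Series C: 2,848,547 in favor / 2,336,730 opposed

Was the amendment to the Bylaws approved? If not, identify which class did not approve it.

Series A: a majority of 10313275 is 5156638; 5,156,638 required, 5,156,324 in favor — not approved.
Series B: 3/4 of 19570012 = 14677509; 14,677,509 required, 14,678,678 in favor — approved.
Series C: a majority of 5696061 is 2848031; 2,848,031 required, 2,848,547 in favor — approved.

Not approved — the Series A shares did not give the required vote.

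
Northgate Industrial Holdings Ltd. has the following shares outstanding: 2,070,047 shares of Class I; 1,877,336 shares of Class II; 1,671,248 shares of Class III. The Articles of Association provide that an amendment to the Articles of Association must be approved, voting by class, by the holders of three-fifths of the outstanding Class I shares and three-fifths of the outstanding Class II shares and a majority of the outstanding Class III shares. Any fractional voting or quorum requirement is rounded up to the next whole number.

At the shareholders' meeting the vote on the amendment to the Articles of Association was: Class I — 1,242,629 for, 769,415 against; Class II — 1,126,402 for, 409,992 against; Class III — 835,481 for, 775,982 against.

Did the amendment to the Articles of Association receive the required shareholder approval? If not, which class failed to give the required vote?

Class I: 3/5 of 2070047 = 1242028.20, rounded up to 1242029; 1,242,029 required, 1,242,629 in favor — approved.
Class II: 3/5 of 1877336 = 1126401.60, rounded up to 1126402; 1,126,402 required, 1,126,402 in favor — approved.
Class III: a majority of 1671248 is 835625; 835,625 required, 835,481 in favor — not approved.

Not approved — the Class III shares did not give the required vote.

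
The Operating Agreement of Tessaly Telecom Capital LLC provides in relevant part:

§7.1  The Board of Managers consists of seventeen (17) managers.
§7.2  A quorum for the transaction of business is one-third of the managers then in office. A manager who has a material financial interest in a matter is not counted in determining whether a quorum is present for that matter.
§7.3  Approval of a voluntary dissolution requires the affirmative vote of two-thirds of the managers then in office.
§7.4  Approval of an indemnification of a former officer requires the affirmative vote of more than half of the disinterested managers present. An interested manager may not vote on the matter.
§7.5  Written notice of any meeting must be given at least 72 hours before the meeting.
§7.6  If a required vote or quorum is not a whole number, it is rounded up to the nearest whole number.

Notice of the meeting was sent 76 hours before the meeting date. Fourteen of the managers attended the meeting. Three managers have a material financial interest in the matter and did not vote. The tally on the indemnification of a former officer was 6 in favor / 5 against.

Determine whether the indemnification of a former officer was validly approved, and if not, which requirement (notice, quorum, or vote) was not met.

Valid — all requirements satisfied.

Notice: 76 hours given; 72 required (76 ≥ 72). Satisfied.
Quorum: 14 present, but the 3 interested managers do not count, leaving 11. Quorum is 6. Satisfied.
Vote: the indemnification of a former officer requires a majority of the disinterested managers present (14 − 3 = 11). A majority of 11 is 6, so 6 affirmative votes are needed; 6 voted in favor. Satisfied.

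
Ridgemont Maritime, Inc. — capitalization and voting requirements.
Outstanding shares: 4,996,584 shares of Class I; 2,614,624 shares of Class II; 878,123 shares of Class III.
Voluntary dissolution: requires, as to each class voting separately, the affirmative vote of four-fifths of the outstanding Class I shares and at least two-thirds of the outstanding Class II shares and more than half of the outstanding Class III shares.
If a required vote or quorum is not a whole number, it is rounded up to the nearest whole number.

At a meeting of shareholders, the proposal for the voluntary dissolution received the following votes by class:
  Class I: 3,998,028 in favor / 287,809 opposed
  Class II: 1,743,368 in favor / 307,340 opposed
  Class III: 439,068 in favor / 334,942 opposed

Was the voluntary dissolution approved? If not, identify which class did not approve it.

Class I: 4/5 of 4996584 = 3997267.20, rounded up to 3997268; 3,997,268 required, 3,998,028 in favor — approved.
Class II: 2/3 of 2614624 = 1743082.67, rounded up to 1743083; 1,743,083 required, 1,743,368 in favor — approved.
Class III: a majority of 878123 is 439062; 439,062 required, 439,068 in favor — approved.

Approved — every class gave the required vote.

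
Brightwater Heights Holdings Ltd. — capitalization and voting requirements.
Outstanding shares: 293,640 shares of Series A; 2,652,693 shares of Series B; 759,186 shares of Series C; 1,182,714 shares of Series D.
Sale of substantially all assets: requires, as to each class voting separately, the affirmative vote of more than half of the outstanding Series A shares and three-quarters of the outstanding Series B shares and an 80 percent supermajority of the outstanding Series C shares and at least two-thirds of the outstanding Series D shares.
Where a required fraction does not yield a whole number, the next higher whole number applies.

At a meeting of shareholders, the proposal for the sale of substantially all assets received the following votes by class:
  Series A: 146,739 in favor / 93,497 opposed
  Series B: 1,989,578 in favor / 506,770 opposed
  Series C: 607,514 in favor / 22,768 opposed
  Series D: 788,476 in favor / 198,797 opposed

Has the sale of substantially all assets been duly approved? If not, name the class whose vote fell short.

Series A: a majority of 293640 is 146821; 146,821 required, 146,739 in favor — not approved.
Series B: 3/4 of 2652693 = 1989519.75, rounded up to 1989520; 1,989,520 required, 1,989,578 in favor — approved.
Series C: 4/5 of 759186 = 607348.80, rounded up to 607349; 607,349 required, 607,514 in favor — approved.
Series D: 2/3 of 1182714 = 788476; 788,476 required, 788,476 in favor — approved.

Not approved — the Series A shares did not give the required vote.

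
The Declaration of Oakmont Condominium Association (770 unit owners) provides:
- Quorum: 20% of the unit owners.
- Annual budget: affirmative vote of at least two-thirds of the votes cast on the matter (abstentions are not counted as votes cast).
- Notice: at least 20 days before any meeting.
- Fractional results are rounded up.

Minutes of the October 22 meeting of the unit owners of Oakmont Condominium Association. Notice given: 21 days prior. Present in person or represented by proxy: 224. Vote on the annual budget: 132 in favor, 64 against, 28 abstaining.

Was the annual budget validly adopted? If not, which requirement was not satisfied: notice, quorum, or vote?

Notice: 21 days given; 20 required. Satisfied.
Quorum: 20% of 770 = 154; 224 present. Satisfied.
Vote: requires two-thirds of the votes cast (224 − 28 abstaining = 196); 2/3 of 196 = 130.67, rounded up to 131, so 131 needed; 132 in favor. Satisfied.

Valid — all requirements satisfied.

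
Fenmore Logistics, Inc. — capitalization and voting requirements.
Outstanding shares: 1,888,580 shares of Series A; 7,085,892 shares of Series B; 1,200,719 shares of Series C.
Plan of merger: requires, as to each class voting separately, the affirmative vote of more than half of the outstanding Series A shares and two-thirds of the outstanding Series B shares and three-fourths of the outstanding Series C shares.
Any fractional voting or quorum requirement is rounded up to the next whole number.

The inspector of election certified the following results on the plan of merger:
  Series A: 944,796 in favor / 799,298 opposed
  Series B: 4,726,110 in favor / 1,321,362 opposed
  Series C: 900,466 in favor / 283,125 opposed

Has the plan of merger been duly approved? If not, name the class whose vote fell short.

Not approved — the Series C shares did not give the required vote.

Series A: a majority of 1888580 is 944291; 944,291 required, 944,796 in favor — approved.
Series B: 2/3 of 7085892 = 4723928; 4,723,928 required, 4,726,110 in favor — approved.
Series C: 3/4 of 1200719 = 900539.25, rounded up to 900540; 900,540 required, 900,466 in favor — not approved.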